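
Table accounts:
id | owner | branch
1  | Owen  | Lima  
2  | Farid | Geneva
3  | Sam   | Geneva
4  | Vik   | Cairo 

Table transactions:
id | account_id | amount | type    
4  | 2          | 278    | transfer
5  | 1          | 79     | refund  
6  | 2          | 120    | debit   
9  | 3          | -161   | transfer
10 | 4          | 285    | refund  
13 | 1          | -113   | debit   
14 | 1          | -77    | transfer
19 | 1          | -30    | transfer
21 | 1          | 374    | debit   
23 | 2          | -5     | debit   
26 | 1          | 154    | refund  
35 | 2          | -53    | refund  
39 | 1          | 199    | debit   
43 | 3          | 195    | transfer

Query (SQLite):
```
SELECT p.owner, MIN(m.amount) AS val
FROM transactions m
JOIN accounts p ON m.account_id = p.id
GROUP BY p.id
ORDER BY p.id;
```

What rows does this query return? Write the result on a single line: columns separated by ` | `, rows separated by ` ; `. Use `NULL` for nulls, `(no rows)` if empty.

Owen | -113 ; Farid | -53 ; Sam | -161 ; Vik | 285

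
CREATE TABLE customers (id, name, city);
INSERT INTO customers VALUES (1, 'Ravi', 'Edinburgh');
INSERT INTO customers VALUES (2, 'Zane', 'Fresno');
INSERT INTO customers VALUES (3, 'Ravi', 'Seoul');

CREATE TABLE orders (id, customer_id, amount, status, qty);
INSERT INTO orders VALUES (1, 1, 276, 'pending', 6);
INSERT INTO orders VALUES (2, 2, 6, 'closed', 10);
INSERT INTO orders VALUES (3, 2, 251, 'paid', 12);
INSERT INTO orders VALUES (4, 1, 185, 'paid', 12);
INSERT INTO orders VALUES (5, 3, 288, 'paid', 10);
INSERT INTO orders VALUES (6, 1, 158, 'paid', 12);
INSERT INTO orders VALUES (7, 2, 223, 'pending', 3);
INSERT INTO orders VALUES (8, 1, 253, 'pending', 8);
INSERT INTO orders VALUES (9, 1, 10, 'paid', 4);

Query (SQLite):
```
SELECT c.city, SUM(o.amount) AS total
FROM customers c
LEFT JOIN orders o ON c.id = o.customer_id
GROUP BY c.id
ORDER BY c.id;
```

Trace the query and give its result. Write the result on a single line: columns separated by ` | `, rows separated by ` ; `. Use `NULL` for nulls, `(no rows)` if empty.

LEFT JOIN keeps every customers row; unmatched ones get NULL for orders columns.
Group by customers.id and compute SUM(o.amount). SUM over an all-NULL group is NULL.
  1: ids {1, 4, 6, 8, 9} → SUM(o.amount)=882
  2: ids {2, 3, 7} → SUM(o.amount)=480
  3: ids {5} → SUM(o.amount)=288

Edinburgh | 882 ; Fresno | 480 ; Seoul | 288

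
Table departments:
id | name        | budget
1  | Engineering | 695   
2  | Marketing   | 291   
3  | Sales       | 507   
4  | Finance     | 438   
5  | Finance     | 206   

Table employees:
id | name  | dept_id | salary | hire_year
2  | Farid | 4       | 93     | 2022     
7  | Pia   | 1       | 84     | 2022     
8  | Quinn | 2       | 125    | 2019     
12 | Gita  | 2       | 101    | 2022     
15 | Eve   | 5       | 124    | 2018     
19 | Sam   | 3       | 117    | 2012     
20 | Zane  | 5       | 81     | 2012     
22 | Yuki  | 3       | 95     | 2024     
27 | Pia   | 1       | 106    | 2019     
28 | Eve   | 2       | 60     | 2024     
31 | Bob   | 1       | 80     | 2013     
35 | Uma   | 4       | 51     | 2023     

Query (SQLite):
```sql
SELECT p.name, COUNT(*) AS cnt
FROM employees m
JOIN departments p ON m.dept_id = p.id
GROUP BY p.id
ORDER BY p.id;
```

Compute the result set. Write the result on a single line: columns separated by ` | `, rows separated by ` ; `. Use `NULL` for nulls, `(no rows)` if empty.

Engineering | 3 ; Marketing | 3 ; Sales | 2 ; Finance | 2 ; Finance | 2

Join each employees row to its departments via dept_id.
Group joined rows by departments.id; compute COUNT(*) per group.
  1: ids {7, 27, 31} → COUNT(*)=3
  2: ids {8, 12, 28} → COUNT(*)=3
  3: ids {19, 22} → COUNT(*)=2
  4: ids {2, 35} → COUNT(*)=2
  5: ids {15, 20} → COUNT(*)=2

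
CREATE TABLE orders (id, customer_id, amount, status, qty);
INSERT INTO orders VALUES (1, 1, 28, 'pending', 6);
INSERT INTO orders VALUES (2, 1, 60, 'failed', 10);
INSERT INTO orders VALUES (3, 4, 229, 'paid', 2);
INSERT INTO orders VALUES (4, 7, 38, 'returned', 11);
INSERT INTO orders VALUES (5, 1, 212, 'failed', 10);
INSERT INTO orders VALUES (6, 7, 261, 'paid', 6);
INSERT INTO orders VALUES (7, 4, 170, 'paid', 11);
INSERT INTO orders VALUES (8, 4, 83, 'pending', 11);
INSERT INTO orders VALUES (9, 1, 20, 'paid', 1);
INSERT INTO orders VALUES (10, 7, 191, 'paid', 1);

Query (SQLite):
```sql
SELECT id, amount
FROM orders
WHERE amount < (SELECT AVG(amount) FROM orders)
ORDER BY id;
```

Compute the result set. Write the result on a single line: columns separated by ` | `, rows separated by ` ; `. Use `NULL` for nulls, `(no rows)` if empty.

1 | 28 ; 2 | 60 ; 4 | 38 ; 8 | 83 ; 9 | 20

Scalar subquery: AVG(amount) over all orders rows = 129.2.
Keep rows where amount < that value.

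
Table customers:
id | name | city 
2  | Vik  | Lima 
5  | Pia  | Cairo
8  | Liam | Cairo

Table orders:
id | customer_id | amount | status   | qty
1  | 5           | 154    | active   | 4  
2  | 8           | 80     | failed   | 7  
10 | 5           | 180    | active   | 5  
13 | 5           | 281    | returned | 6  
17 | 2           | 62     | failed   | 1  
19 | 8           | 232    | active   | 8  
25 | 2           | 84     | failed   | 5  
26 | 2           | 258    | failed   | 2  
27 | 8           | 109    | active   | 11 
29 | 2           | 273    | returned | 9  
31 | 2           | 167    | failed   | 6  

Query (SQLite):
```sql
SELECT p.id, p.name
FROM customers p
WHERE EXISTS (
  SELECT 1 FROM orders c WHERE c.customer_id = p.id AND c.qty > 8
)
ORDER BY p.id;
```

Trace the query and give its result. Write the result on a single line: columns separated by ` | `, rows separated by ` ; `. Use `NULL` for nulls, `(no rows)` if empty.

2 | Vik ; 8 | Liam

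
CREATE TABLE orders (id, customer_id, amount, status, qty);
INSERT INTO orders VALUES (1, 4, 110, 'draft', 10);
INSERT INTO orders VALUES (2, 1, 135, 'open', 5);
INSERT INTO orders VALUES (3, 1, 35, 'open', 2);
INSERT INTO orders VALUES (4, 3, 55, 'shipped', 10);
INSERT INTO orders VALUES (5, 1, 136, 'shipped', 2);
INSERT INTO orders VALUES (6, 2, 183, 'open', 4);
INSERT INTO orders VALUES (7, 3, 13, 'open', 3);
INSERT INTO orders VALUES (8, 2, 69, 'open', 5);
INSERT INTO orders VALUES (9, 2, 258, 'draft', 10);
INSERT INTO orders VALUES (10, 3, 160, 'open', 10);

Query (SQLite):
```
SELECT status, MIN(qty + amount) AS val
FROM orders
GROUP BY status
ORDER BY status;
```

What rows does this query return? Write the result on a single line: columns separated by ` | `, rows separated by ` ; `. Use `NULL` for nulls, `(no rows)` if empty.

draft | 120 ; open | 16 ; shipped | 65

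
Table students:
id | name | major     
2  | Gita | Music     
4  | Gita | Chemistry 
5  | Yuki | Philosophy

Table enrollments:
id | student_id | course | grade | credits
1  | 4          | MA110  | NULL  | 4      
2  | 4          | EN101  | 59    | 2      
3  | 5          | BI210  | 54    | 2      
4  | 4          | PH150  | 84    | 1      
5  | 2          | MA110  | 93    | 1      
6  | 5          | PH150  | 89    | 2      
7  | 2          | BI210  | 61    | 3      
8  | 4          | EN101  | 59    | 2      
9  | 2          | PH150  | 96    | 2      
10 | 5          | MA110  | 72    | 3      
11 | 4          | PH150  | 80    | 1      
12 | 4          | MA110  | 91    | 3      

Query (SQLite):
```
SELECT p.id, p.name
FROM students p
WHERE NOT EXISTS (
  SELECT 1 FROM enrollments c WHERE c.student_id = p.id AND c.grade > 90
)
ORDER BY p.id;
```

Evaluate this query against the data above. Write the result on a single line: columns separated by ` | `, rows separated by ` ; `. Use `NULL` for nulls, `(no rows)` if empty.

5 | Yuki

For each students row, check whether any enrollments with matching student_id has grade > 90.
Keep rows where that is false.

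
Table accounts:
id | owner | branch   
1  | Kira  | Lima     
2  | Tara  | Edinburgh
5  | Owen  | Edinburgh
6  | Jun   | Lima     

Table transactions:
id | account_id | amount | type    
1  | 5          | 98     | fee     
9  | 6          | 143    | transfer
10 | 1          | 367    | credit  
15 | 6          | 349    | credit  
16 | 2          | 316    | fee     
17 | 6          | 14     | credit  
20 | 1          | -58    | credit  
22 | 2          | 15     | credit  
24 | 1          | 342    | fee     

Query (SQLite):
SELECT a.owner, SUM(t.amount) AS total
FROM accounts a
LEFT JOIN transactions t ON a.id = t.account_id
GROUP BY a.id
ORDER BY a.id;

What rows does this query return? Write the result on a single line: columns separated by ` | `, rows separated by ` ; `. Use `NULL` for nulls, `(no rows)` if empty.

LEFT JOIN keeps every accounts row; unmatched ones get NULL for transactions columns.
Group by accounts.id and compute SUM(t.amount). SUM over an all-NULL group is NULL.
  1: ids {10, 20, 24} → SUM(t.amount)=651
  2: ids {16, 22} → SUM(t.amount)=331
  5: ids {1} → SUM(t.amount)=98
  6: ids {9, 15, 17} → SUM(t.amount)=506

Kira | 651 ; Tara | 331 ; Owen | 98 ; Jun | 506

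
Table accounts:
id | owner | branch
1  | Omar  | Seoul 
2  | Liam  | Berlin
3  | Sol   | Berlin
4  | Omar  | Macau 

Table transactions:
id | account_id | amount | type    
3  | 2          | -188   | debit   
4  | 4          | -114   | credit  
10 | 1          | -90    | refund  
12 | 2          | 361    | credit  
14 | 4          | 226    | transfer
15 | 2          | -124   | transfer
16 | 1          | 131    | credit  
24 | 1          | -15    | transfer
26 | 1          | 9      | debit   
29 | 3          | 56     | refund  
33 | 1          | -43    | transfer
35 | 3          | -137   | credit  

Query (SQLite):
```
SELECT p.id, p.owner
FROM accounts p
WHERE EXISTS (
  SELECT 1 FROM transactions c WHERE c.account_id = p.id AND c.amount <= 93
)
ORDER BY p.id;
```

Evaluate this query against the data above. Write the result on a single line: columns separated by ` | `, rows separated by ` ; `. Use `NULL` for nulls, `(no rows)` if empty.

For each accounts row, check whether any transactions with matching account_id has amount <= 93.
Keep rows where that is true.

1 | Omar ; 2 | Liam ; 3 | Sol ; 4 | Omar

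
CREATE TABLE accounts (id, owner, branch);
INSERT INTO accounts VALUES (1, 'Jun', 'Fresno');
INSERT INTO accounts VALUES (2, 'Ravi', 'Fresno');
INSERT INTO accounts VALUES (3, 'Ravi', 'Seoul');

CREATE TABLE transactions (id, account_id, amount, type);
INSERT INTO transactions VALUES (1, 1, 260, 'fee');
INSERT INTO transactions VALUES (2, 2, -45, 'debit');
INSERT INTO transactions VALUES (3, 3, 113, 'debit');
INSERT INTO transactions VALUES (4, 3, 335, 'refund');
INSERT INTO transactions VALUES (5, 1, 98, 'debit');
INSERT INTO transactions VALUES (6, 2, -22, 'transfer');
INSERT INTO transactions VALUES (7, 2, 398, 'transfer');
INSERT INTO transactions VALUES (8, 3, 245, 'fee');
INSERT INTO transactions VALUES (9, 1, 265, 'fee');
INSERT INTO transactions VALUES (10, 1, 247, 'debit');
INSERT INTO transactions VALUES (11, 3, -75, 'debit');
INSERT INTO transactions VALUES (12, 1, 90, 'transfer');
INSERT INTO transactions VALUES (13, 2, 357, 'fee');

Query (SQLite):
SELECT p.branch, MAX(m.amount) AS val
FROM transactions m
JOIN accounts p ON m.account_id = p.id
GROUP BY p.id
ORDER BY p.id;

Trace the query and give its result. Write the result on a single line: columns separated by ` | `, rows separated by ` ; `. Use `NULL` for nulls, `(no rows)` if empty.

Join each transactions row to its accounts via account_id.
Group joined rows by accounts.id; compute MAX(m.amount) per group.
  1: ids {1, 5, 9, 10, 12} → MAX(m.amount)=265
  2: ids {2, 6, 7, 13} → MAX(m.amount)=398
  3: ids {3, 4, 8, 11} → MAX(m.amount)=335

Fresno | 265 ; Fresno | 398 ; Seoul | 335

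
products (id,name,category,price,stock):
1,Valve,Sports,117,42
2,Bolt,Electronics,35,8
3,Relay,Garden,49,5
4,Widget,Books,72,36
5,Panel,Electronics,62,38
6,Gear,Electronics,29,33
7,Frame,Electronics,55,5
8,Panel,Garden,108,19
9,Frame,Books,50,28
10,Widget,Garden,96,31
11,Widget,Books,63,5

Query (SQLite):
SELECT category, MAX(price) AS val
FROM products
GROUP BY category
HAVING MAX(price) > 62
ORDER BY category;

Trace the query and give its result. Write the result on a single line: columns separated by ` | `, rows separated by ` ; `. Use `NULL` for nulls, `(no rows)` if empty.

Partition products by category; compute MAX(price) within each group.
HAVING: keep groups where MAX(price) > 62.
  Books: ids {4, 9, 11} → MAX(price)=72
  Electronics: ids {2, 5, 6, 7} → MAX(price)=62
  Garden: ids {3, 8, 10} → MAX(price)=108
  Sports: ids {1} → MAX(price)=117

Books | 72 ; Garden | 108 ; Sports | 117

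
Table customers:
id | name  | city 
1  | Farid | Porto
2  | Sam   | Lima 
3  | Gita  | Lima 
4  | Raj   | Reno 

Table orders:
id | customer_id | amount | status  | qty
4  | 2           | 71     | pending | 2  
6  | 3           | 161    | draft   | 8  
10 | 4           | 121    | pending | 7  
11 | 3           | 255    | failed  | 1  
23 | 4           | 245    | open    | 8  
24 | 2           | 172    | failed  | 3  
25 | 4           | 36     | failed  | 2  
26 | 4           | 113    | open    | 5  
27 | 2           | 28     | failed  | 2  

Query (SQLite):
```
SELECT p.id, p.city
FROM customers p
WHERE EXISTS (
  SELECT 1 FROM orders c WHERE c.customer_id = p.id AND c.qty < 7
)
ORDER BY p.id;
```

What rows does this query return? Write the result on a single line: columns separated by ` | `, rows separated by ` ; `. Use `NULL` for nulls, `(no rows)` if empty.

For each customers row, check whether any orders with matching customer_id has qty < 7.
Keep rows where that is true.

2 | Lima ; 3 | Lima ; 4 | Reno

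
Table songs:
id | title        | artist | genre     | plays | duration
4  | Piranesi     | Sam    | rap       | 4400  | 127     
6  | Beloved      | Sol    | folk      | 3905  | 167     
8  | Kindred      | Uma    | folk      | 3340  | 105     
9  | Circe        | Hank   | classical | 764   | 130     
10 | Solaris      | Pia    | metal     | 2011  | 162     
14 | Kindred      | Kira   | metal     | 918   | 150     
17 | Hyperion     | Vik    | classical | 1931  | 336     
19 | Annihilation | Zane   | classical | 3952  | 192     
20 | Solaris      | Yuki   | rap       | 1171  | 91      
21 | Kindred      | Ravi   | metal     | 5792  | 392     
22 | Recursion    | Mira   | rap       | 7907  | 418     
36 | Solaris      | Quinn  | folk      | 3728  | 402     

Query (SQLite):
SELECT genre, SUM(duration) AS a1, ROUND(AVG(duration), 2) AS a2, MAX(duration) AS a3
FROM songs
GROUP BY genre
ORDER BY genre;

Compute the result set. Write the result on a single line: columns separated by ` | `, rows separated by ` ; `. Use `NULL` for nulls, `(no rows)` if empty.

classical | 658 | 219.33 | 336 ; folk | 674 | 224.67 | 402 ; metal | 704 | 234.67 | 392 ; rap | 636 | 212 | 418

Group songs by genre.
Per group compute: SUM(duration), ROUND(AVG(duration), 2), MAX(duration).
  classical: ids {9, 17, 19} → SUM(duration)=658, ROUND(AVG(duration), 2)=219.33, MAX(duration)=336
  folk: ids {6, 8, 36} → SUM(duration)=674, ROUND(AVG(duration), 2)=224.67, MAX(duration)=402
  metal: ids {10, 14, 21} → SUM(duration)=704, ROUND(AVG(duration), 2)=234.67, MAX(duration)=392
  rap: ids {4, 20, 22} → SUM(duration)=636, ROUND(AVG(duration), 2)=212, MAX(duration)=418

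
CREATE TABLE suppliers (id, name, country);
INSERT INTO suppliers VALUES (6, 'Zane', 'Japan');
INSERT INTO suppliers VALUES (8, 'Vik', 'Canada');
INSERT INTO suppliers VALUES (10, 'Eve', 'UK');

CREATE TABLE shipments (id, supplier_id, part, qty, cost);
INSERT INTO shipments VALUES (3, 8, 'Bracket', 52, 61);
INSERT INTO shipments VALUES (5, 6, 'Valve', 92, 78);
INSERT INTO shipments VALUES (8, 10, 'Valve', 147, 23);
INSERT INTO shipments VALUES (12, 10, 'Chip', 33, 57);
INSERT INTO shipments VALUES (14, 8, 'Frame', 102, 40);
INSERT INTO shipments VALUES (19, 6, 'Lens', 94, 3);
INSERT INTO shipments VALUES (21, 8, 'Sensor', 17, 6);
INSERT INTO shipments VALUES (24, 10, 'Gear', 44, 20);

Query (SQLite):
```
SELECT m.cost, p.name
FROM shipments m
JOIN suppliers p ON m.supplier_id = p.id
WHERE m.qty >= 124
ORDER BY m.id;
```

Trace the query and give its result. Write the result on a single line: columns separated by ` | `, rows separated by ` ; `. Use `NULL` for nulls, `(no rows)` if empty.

Each shipments row matches the suppliers row where supplier_id = suppliers.id.
Then keep rows with m.qty >= 124.

23 | Eve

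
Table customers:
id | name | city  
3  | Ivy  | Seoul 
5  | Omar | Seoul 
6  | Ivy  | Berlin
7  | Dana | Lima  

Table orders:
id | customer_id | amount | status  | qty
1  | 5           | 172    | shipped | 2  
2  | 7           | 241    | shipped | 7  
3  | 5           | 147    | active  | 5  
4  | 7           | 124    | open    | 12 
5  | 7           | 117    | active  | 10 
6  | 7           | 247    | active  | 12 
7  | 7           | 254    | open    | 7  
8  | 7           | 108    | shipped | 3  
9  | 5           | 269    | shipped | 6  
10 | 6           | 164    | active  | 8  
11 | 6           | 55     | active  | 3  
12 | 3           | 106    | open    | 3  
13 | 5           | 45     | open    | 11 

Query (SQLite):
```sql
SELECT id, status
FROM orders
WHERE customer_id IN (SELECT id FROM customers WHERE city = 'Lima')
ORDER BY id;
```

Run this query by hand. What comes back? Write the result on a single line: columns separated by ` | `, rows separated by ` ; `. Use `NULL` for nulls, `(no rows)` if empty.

Inner query: customers.id where city = 'Lima'.
Outer: keep orders rows whose customer_id is in that set.
Inner query → {7}

2 | shipped ; 4 | open ; 5 | active ; 6 | active ; 7 | open ; 8 | shipped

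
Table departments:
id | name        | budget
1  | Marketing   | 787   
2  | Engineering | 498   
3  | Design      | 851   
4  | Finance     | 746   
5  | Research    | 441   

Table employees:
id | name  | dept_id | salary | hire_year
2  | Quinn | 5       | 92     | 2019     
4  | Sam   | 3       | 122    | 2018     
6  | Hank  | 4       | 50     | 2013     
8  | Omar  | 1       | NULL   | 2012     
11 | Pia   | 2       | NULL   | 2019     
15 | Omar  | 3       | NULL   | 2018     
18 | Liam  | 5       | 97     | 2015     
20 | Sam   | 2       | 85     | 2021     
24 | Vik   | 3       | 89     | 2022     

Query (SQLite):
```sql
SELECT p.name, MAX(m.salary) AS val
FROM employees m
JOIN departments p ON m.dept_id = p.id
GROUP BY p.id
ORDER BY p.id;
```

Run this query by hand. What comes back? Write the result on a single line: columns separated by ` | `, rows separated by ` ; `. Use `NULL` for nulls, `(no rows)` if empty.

Join each employees row to its departments via dept_id.
Group joined rows by departments.id; compute MAX(m.salary) per group.
  1: ids {8} → MAX(m.salary)=NULL
  2: ids {11, 20} → MAX(m.salary)=85
  3: ids {4, 15, 24} → MAX(m.salary)=122
  4: ids {6} → MAX(m.salary)=50
  5: ids {2, 18} → MAX(m.salary)=97

Marketing | NULL ; Engineering | 85 ; Design | 122 ; Finance | 50 ; Research | 97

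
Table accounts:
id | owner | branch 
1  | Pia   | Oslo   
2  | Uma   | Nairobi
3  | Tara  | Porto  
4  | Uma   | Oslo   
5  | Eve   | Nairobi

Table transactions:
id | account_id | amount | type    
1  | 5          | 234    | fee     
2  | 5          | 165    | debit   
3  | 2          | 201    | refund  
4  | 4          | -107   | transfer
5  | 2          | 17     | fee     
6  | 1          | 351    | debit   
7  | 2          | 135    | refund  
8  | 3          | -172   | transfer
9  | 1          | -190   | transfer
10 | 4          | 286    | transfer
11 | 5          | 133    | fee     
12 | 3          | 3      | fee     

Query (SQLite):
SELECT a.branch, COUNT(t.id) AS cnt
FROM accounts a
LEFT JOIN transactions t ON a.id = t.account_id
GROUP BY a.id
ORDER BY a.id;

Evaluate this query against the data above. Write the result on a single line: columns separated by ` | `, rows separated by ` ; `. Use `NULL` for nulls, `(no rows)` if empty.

Oslo | 2 ; Nairobi | 3 ; Porto | 2 ; Oslo | 2 ; Nairobi | 3

LEFT JOIN keeps every accounts row; unmatched ones get NULL for transactions columns.
Group by accounts.id and compute COUNT(t.id). COUNT(col) of an all-NULL group is 0.
  1: ids {6, 9} → COUNT(t.id)=2
  2: ids {3, 5, 7} → COUNT(t.id)=3
  3: ids {8, 12} → COUNT(t.id)=2
  4: ids {4, 10} → COUNT(t.id)=2
  5: ids {1, 2, 11} → COUNT(t.id)=3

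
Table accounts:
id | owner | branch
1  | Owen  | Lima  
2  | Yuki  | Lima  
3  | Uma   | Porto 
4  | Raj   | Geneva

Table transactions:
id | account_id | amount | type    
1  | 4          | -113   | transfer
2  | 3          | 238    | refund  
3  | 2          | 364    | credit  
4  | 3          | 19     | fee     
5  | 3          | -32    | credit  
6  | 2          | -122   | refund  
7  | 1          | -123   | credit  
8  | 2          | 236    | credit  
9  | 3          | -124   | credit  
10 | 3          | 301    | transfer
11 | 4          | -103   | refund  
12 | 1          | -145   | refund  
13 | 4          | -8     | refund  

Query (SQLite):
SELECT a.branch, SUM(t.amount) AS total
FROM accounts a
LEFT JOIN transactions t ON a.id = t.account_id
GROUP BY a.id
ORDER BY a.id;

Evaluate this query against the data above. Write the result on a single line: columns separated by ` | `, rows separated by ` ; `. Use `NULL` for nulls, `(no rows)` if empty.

Lima | -268 ; Lima | 478 ; Porto | 402 ; Geneva | -224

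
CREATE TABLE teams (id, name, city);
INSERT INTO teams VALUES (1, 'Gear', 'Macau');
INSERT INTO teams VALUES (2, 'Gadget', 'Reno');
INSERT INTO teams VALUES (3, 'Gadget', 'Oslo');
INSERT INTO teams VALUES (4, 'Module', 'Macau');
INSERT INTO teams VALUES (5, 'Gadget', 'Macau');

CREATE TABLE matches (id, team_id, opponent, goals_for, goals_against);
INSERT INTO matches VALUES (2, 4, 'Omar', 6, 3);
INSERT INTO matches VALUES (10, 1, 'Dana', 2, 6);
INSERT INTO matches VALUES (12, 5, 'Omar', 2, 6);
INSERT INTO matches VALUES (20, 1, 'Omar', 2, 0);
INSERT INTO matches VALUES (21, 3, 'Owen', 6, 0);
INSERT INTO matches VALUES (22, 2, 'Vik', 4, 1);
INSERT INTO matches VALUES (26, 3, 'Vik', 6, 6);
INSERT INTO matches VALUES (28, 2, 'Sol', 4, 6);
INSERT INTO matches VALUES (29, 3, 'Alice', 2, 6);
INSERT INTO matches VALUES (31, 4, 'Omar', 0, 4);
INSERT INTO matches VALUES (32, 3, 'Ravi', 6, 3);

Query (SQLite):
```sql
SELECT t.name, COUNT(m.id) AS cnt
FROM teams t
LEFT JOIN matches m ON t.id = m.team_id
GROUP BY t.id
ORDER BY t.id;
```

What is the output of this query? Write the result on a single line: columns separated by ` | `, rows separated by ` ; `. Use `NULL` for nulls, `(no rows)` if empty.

Gear | 2 ; Gadget | 2 ; Gadget | 4 ; Module | 2 ; Gadget | 1

LEFT JOIN keeps every teams row; unmatched ones get NULL for matches columns.
Group by teams.id and compute COUNT(m.id). COUNT(col) of an all-NULL group is 0.
  1: ids {10, 20} → COUNT(m.id)=2
  2: ids {22, 28} → COUNT(m.id)=2
  3: ids {21, 26, 29, 32} → COUNT(m.id)=4
  4: ids {2, 31} → COUNT(m.id)=2
  5: ids {12} → COUNT(m.id)=1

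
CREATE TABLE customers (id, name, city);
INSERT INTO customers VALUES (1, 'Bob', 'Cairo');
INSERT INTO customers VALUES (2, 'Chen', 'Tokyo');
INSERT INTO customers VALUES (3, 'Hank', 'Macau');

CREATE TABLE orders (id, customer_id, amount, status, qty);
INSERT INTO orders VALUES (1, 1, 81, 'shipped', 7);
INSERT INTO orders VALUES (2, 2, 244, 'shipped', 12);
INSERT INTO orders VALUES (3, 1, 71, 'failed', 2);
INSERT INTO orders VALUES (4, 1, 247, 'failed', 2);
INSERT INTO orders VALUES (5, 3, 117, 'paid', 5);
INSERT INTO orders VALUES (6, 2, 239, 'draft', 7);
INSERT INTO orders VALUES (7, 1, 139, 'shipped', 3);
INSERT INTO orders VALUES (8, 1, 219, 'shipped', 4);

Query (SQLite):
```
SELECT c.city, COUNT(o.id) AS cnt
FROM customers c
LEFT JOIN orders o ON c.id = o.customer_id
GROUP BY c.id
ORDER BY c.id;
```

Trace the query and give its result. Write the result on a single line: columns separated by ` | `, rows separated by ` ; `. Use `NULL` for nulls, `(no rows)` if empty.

Cairo | 5 ; Tokyo | 2 ; Macau | 1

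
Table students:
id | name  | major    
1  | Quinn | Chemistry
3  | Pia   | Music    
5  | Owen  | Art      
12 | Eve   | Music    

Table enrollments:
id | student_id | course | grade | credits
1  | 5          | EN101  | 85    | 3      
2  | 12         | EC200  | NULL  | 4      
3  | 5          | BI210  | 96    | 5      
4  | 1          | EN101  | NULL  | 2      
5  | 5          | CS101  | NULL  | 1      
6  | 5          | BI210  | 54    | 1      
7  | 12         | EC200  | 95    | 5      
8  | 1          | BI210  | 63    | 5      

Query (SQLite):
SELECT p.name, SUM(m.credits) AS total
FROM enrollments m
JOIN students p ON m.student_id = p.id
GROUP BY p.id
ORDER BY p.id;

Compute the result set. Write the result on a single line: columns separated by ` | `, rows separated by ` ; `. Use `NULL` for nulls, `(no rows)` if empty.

Quinn | 7 ; Owen | 10 ; Eve | 9

Join each enrollments row to its students via student_id.
Group joined rows by students.id; compute SUM(m.credits) per group.
  1: ids {4, 8} → SUM(m.credits)=7
  5: ids {1, 3, 5, 6} → SUM(m.credits)=10
  12: ids {2, 7} → SUM(m.credits)=9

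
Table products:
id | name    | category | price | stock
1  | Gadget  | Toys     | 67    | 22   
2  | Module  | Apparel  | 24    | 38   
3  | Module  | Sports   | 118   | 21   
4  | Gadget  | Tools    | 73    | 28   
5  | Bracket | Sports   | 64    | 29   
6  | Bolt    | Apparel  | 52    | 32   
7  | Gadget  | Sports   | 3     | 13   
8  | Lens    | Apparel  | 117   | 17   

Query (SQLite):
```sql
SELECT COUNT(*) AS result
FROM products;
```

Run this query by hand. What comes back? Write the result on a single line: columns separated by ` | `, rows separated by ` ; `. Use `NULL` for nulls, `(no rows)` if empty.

All price values: [67, 24, 118, 73, 64, 52, 3, 117].
COUNT(*) counts rows → 8.

8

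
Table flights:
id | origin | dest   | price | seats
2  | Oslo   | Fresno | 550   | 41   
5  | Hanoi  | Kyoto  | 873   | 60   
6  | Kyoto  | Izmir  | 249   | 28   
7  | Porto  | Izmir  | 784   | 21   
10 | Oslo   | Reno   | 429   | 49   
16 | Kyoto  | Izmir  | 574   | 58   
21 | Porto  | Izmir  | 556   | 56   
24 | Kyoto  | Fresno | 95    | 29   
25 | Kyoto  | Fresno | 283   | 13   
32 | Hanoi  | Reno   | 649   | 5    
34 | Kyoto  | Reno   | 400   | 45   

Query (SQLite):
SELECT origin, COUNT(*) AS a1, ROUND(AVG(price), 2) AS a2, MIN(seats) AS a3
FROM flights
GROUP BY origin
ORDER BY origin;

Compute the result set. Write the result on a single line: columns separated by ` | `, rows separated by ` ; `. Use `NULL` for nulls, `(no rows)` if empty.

Hanoi | 2 | 761 | 5 ; Kyoto | 5 | 320.2 | 13 ; Oslo | 2 | 489.5 | 41 ; Porto | 2 | 670 | 21

Group flights by origin.
Per group compute: COUNT(*), ROUND(AVG(price), 2), MIN(seats).
  Hanoi: ids {5, 32} → COUNT(*)=2, ROUND(AVG(price), 2)=761, MIN(seats)=5
  Kyoto: ids {6, 16, 24, 25, 34} → COUNT(*)=5, ROUND(AVG(price), 2)=320.2, MIN(seats)=13
  Oslo: ids {2, 10} → COUNT(*)=2, ROUND(AVG(price), 2)=489.5, MIN(seats)=41
  Porto: ids {7, 21} → COUNT(*)=2, ROUND(AVG(price), 2)=670, MIN(seats)=21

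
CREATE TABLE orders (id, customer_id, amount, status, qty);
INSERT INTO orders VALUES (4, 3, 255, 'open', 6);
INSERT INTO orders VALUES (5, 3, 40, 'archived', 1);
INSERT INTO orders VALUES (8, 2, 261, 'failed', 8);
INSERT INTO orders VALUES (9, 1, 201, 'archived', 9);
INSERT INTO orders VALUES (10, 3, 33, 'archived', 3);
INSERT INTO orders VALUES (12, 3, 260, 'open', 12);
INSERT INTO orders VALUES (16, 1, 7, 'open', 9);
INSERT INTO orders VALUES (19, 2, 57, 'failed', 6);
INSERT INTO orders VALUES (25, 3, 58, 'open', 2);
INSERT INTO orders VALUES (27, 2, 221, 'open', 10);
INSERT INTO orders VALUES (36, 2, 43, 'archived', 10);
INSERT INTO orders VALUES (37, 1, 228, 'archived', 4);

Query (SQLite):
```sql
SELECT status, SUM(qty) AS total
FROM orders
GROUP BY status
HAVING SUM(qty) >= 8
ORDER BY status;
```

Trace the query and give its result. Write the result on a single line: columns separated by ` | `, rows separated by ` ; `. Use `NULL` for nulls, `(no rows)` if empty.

archived | 27 ; failed | 14 ; open | 39

Partition orders by status; compute SUM(qty) within each group.
HAVING: keep groups where SUM(qty) >= 8.
  archived: ids {5, 9, 10, 36, 37} → SUM(qty)=27
  failed: ids {8, 19} → SUM(qty)=14
  open: ids {4, 12, 16, 25, 27} → SUM(qty)=39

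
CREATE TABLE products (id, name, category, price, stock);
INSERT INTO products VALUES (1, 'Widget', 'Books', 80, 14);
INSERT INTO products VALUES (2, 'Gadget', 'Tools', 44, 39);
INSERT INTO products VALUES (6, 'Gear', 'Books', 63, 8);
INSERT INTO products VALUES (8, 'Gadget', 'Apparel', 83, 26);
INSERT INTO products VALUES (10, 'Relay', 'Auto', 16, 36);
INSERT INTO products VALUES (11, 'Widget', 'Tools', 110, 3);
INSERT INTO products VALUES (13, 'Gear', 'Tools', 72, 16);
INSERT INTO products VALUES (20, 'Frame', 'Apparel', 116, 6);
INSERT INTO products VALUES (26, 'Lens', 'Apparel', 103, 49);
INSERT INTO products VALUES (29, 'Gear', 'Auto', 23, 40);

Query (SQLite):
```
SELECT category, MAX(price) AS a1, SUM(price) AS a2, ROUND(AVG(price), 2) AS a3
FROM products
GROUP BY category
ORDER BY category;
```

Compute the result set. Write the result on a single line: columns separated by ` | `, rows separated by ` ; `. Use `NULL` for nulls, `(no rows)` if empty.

Apparel | 116 | 302 | 100.67 ; Auto | 23 | 39 | 19.5 ; Books | 80 | 143 | 71.5 ; Tools | 110 | 226 | 75.33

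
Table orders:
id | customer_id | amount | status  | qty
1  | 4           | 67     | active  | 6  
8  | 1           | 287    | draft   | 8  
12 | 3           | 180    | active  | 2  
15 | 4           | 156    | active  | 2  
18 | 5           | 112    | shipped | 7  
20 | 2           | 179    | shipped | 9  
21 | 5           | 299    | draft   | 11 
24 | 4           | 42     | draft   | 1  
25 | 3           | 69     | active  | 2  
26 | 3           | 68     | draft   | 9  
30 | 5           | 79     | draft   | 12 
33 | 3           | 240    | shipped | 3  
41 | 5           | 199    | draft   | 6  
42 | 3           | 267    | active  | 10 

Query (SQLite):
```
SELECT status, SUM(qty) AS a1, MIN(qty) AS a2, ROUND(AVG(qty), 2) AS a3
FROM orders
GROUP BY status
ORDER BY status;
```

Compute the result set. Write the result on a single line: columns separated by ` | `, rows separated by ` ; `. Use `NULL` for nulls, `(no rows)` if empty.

active | 22 | 2 | 4.4 ; draft | 47 | 1 | 7.83 ; shipped | 19 | 3 | 6.33

Group orders by status.
Per group compute: SUM(qty), MIN(qty), ROUND(AVG(qty), 2).
  active: ids {1, 12, 15, 25, 42} → SUM(qty)=22, MIN(qty)=2, ROUND(AVG(qty), 2)=4.4
  draft: ids {8, 21, 24, 26, 30, 41} → SUM(qty)=47, MIN(qty)=1, ROUND(AVG(qty), 2)=7.83
  shipped: ids {18, 20, 33} → SUM(qty)=19, MIN(qty)=3, ROUND(AVG(qty), 2)=6.33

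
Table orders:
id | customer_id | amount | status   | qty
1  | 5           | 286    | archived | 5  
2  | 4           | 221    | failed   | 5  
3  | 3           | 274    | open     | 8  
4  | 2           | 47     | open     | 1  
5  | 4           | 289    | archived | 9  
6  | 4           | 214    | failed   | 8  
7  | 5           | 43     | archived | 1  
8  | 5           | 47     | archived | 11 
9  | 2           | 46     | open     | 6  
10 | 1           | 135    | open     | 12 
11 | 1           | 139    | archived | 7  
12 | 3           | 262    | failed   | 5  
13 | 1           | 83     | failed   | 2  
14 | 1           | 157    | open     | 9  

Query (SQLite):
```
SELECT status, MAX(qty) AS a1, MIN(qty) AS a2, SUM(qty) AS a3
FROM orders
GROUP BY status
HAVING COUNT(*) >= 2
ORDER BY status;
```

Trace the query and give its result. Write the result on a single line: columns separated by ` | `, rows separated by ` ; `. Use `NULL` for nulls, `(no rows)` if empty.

Group orders by status.
Per group compute: MAX(qty), MIN(qty), SUM(qty).
HAVING: drop groups with fewer than 2 rows.
  archived: ids {1, 5, 7, 8, 11} → MAX(qty)=11, MIN(qty)=1, SUM(qty)=33
  failed: ids {2, 6, 12, 13} → MAX(qty)=8, MIN(qty)=2, SUM(qty)=20
  open: ids {3, 4, 9, 10, 14} → MAX(qty)=12, MIN(qty)=1, SUM(qty)=36

archived | 11 | 1 | 33 ; failed | 8 | 2 | 20 ; open | 12 | 1 | 36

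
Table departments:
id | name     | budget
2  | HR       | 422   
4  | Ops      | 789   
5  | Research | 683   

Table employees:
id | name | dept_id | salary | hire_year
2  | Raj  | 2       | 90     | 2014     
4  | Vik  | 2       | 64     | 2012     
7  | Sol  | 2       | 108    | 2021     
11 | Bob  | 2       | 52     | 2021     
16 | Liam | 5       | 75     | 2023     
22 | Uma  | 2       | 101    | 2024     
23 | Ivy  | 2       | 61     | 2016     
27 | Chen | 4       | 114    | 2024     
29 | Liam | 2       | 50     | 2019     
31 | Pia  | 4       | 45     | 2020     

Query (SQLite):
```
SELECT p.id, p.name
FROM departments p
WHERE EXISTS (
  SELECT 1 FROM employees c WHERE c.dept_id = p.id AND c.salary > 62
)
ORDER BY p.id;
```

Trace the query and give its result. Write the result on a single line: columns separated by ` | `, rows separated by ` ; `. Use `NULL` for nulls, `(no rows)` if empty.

For each departments row, check whether any employees with matching dept_id has salary > 62.
Keep rows where that is true.

2 | HR ; 4 | Ops ; 5 | Research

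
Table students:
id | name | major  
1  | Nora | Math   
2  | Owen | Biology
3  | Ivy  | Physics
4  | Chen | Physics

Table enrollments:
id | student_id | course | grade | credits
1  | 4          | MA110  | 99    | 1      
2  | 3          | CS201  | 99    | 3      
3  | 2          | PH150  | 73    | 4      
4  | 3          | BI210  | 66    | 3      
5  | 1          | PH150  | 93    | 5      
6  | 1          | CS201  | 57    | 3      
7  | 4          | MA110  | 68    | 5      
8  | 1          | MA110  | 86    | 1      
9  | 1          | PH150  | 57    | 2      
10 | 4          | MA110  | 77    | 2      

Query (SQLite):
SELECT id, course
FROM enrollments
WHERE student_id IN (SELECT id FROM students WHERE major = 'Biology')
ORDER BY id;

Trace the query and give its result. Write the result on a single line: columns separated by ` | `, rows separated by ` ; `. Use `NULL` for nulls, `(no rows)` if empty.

3 | PH150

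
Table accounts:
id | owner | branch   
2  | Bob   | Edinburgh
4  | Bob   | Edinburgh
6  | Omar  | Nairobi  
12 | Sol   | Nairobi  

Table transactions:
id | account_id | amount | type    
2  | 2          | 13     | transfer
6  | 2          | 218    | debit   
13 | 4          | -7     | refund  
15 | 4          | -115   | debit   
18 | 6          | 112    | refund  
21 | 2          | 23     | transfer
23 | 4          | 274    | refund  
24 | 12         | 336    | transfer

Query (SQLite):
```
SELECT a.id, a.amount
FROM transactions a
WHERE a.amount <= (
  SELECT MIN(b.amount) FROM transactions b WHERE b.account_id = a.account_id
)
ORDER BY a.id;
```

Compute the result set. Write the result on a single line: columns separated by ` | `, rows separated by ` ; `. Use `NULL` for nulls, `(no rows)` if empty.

For each transactions row a, compute MIN(amount) over rows sharing a.account_id.
Keep row a if a.amount <= that per-group MIN.
  account_id=2: MIN(amount) = 13
  account_id=4: MIN(amount) = -115
  account_id=6: MIN(amount) = 112
  account_id=12: MIN(amount) = 336

2 | 13 ; 15 | -115 ; 18 | 112 ; 24 | 336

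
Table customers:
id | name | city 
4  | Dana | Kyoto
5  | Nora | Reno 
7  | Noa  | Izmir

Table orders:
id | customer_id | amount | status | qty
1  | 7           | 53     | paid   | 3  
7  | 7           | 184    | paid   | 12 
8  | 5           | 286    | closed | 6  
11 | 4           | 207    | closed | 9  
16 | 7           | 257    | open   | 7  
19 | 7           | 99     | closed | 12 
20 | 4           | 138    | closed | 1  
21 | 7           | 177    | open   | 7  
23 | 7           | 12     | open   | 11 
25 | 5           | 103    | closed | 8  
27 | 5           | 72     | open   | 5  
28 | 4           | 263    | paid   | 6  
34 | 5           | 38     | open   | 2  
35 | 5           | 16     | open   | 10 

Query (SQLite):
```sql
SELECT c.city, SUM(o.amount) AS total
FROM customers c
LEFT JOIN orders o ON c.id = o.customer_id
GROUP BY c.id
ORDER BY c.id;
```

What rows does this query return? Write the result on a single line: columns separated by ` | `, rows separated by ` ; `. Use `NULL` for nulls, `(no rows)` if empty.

LEFT JOIN keeps every customers row; unmatched ones get NULL for orders columns.
Group by customers.id and compute SUM(o.amount). SUM over an all-NULL group is NULL.
  4: ids {11, 20, 28} → SUM(o.amount)=608
  5: ids {8, 25, 27, 34, 35} → SUM(o.amount)=515
  7: ids {1, 7, 16, 19, 21, 23} → SUM(o.amount)=782

Kyoto | 608 ; Reno | 515 ; Izmir | 782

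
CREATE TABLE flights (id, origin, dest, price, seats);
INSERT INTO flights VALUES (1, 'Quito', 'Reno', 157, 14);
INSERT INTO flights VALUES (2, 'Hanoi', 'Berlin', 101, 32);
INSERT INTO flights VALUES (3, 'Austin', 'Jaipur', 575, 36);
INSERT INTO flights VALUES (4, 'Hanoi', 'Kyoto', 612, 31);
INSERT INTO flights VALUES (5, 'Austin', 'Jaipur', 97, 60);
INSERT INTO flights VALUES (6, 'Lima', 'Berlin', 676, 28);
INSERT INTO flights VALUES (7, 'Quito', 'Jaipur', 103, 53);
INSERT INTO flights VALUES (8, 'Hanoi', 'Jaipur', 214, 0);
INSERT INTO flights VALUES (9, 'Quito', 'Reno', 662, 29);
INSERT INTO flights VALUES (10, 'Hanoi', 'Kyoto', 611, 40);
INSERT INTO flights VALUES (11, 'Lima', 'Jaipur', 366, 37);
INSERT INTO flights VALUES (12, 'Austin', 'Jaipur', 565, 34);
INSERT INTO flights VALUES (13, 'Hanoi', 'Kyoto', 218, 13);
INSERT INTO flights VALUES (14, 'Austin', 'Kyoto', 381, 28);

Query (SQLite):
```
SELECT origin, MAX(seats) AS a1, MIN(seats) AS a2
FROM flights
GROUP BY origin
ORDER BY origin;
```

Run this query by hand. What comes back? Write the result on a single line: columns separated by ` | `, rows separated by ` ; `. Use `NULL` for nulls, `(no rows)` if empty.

Group flights by origin.
Per group compute: MAX(seats), MIN(seats).
  Austin: ids {3, 5, 12, 14} → MAX(seats)=60, MIN(seats)=28
  Hanoi: ids {2, 4, 8, 10, 13} → MAX(seats)=40, MIN(seats)=0
  Lima: ids {6, 11} → MAX(seats)=37, MIN(seats)=28
  Quito: ids {1, 7, 9} → MAX(seats)=53, MIN(seats)=14

Austin | 60 | 28 ; Hanoi | 40 | 0 ; Lima | 37 | 28 ; Quito | 53 | 14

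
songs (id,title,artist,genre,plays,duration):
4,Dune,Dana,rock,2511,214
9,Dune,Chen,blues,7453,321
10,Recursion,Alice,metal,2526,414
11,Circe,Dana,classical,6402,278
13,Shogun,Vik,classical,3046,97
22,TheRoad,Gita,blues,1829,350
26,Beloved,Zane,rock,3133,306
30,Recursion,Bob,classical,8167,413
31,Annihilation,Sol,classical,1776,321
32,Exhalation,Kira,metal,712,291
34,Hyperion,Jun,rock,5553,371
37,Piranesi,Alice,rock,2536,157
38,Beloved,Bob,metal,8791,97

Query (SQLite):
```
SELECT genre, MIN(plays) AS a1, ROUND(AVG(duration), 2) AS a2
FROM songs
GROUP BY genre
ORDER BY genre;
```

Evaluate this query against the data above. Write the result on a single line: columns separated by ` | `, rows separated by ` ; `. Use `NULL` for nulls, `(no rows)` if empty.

Group songs by genre.
Per group compute: MIN(plays), ROUND(AVG(duration), 2).
  blues: ids {9, 22} → MIN(plays)=1829, ROUND(AVG(duration), 2)=335.5
  classical: ids {11, 13, 30, 31} → MIN(plays)=1776, ROUND(AVG(duration), 2)=277.25
  metal: ids {10, 32, 38} → MIN(plays)=712, ROUND(AVG(duration), 2)=267.33
  rock: ids {4, 26, 34, 37} → MIN(plays)=2511, ROUND(AVG(duration), 2)=262

blues | 1829 | 335.5 ; classical | 1776 | 277.25 ; metal | 712 | 267.33 ; rock | 2511 | 262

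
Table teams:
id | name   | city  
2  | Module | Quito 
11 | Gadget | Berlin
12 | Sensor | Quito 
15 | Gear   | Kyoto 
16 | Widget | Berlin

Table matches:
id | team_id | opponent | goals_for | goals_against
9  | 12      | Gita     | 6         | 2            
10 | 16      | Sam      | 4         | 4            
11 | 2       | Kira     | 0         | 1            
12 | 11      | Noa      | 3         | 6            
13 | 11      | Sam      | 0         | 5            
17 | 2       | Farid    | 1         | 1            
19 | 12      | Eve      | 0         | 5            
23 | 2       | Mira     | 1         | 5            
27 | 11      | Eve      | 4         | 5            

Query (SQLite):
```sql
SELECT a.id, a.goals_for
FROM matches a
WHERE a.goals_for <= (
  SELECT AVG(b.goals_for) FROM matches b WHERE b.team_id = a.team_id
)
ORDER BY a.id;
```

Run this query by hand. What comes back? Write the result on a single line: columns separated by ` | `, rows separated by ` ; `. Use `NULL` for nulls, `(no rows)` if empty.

For each matches row a, compute AVG(goals_for) over rows sharing a.team_id.
Keep row a if a.goals_for <= that per-group AVG.
  team_id=2: AVG(goals_for) = 0.666667
  team_id=11: AVG(goals_for) = 2.333333
  team_id=12: AVG(goals_for) = 3.0
  team_id=16: AVG(goals_for) = 4.0

10 | 4 ; 11 | 0 ; 13 | 0 ; 19 | 0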